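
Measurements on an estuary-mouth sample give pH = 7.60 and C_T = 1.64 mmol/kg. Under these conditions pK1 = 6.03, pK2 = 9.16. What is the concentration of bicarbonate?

[HCO3⁻] = 1.56 mmol/kg

α₁ = 1 / (1 + [H⁺]/K1 + K2/[H⁺]) = 1 / (1 + 10^-1.57 + 10^-1.56)
   = 1 / (1 + 0.026915 + 0.027542) = 1/1.0545 = 0.9484
[HCO3⁻] = α₁ × DIC = 0.9484 × 1.64 = 1.56 mmol/kg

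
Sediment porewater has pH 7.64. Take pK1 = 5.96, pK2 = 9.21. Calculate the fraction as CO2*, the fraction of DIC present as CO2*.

α₀ = 0.0199

α₀ = 1 / (1 + K1/[H⁺] + K1K2/[H⁺]²) = 1 / (1 + 10^+1.68 + 10^+0.11)
   = 1 / (1 + 47.863 + 1.2882) = 1/50.151 = 0.01994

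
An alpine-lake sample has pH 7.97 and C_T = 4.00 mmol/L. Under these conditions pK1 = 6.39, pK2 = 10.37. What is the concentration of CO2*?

α₀ = 1 / (1 + K1/[H⁺] + K1K2/[H⁺]²) = 1 / (1 + 10^+1.58 + 10^-0.82)
   = 1 / (1 + 38.019 + 0.15136) = 1/39.170 = 0.02553
[CO2*] = α₀ × DIC = 0.02553 × 4.00 = 0.102 mmol/L

[CO2*] = 0.102 mmol/L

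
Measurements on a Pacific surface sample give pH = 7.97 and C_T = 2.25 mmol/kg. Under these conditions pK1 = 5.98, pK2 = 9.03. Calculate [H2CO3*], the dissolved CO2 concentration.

[CO2*] = 0.0210 mmol/kg

α₀ = 1 / (1 + K1/[H⁺] + K1K2/[H⁺]²) = 1 / (1 + 10^+1.99 + 10^+0.93)
   = 1 / (1 + 97.724 + 8.5114) = 1/107.24 = 0.009325
[CO2*] = α₀ × DIC = 0.009325 × 2.25 = 0.0210 mmol/kg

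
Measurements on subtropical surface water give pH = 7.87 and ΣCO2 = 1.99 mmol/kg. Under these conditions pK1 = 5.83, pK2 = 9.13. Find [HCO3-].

[HCO3⁻] = 1.87 mmol/kg

α₁ = 1 / (1 + [H⁺]/K1 + K2/[H⁺]) = 1 / (1 + 10^-2.04 + 10^-1.26)
   = 1 / (1 + 0.0091201 + 0.054954) = 1/1.0641 = 0.9398
[HCO3⁻] = α₁ × DIC = 0.9398 × 1.99 = 1.87 mmol/kg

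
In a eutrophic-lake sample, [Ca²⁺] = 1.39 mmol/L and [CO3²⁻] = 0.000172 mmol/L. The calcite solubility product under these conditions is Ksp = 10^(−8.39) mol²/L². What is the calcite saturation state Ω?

Ω = 0.0587

Ksp = 10^(−8.39) = 4.074×10^-9
Ω = [Ca²⁺][CO3²⁻]/Ksp = (1.39×10^-3)(0.000172×10^-3) / 4.074×10^-9 = 0.0587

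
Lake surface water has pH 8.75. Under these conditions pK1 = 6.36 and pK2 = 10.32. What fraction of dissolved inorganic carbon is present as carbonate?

α₂ = 0.0261

α₂ = 1 / (1 + [H⁺]/K2 + [H⁺]²/(K1K2)) = 1 / (1 + 10^+1.57 + 10^-0.82)
   = 1 / (1 + 37.154 + 0.15136) = 1/38.305 = 0.02611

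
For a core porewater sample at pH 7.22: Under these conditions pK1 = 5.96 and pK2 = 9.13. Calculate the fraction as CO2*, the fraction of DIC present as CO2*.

α₀ = 0.0515

α₀ = 1 / (1 + K1/[H⁺] + K1K2/[H⁺]²) = 1 / (1 + 10^+1.26 + 10^-0.65)
   = 1 / (1 + 18.197 + 0.22387) = 1/19.421 = 0.05149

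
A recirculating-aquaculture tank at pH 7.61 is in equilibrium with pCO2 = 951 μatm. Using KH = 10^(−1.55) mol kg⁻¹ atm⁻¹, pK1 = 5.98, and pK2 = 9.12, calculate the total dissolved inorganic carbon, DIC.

DIC = 1.21 mmol/kg

[CO2*] = KH · pCO2 = 10^(−1.55) × 951×10^-6 = 2.680×10^-5 mol/kg
α₀ = 1/(1 + K1/[H⁺] + K1K2/[H⁺]²) = 1/(1 + 10^+1.63 + 10^+0.12) = 0.02223
DIC = [CO2*]/α₀ = 2.680×10^-5 / 0.02223 = 1.21 mmol/kg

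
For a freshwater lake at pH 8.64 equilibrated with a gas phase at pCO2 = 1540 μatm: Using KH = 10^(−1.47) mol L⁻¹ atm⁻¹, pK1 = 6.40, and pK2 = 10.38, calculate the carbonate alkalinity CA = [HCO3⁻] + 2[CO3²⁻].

[CO2*] = KH · pCO2 = 10^(−1.47) × 1540×10^-6 = 5.218×10^-5 mol/L
α₀ = 1/(1 + K1/[H⁺] + K1K2/[H⁺]²) = 1/(1 + 10^+2.24 + 10^+0.50) = 0.005620
DIC = [CO2*]/α₀ = 5.218×10^-5 / 0.005620 = 9.285 mmol/L
CA = (α₁ + 2α₂)·DIC = (0.9766 + 2×0.01777) × 9.285 = 9.40 mmol/L

CA = 9.40 mmol/L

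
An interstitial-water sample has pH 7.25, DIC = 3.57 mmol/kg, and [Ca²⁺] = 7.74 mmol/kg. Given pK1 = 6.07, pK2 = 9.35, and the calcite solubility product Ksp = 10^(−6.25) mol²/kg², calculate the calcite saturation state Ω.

Ω = 0.363

α₂ = 1 / (1 + [H⁺]/K2 + [H⁺]²/(K1K2)) = 1 / (1 + 10^+2.10 + 10^+0.92)
   = 1 / (1 + 125.89 + 8.3176) = 1/135.21 = 0.007396
[CO3²⁻] = α₂ × DIC = 0.007396 × 3.57 = 0.02640 mmol/kg
Ksp = 10^(−6.25) = 5.623×10^-7
Ω = [Ca²⁺][CO3²⁻]/Ksp = (7.74×10^-3)(2.640×10^-5) / 5.623×10^-7 = 0.363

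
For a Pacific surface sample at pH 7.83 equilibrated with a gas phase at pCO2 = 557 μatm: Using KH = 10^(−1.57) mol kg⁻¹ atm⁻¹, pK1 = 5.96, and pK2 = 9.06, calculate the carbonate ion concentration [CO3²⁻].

[CO2*] = KH · pCO2 = 10^(−1.57) × 557×10^-6 = 1.499×10^-5 mol/kg
α₀ = 1/(1 + K1/[H⁺] + K1K2/[H⁺]²) = 1/(1 + 10^+1.87 + 10^+0.64) = 0.01258
DIC = [CO2*]/α₀ = 1.499×10^-5 / 0.01258 = 1.192 mmol/kg
[CO3²⁻] = α₂·DIC; α₂ = 0.05491, so [CO3²⁻] = 0.05491 × 1.192 = 0.0654 mmol/kg

[CO3²⁻] = 0.0654 mmol/kg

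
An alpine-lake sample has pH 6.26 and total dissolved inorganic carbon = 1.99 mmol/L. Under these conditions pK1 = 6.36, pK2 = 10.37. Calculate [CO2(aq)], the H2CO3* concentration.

[CO2*] = 1.11 mmol/L

α₀ = 1 / (1 + K1/[H⁺] + K1K2/[H⁺]²) = 1 / (1 + 10^-0.10 + 10^-4.21)
   = 1 / (1 + 0.79433 + 6.1660×10^-5) = 1/1.7944 = 0.5573
[CO2*] = α₀ × DIC = 0.5573 × 1.99 = 1.11 mmol/L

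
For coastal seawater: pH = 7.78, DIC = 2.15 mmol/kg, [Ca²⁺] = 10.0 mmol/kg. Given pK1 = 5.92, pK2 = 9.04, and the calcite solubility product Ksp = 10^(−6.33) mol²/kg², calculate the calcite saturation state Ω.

Ω = 2.36

α₂ = 1 / (1 + [H⁺]/K2 + [H⁺]²/(K1K2)) = 1 / (1 + 10^+1.26 + 10^-0.60)
   = 1 / (1 + 18.197 + 0.25119) = 1/19.448 = 0.05142
[CO3²⁻] = α₂ × DIC = 0.05142 × 2.15 = 0.1106 mmol/kg
Ksp = 10^(−6.33) = 4.677×10^-7
Ω = [Ca²⁺][CO3²⁻]/Ksp = (10.0×10^-3)(1.106×10^-4) / 4.677×10^-7 = 2.36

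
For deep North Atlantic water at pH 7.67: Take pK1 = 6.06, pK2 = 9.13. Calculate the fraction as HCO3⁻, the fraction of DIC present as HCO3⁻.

α₁ = 1 / (1 + [H⁺]/K1 + K2/[H⁺]) = 1 / (1 + 10^-1.61 + 10^-1.46)
   = 1 / (1 + 0.024547 + 0.034674) = 1/1.0592 = 0.9441

α₁ = 0.944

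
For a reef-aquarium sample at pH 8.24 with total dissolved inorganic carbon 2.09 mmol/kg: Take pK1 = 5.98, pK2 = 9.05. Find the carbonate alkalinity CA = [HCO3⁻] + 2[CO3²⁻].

CA = [HCO3⁻] + 2[CO3²⁻] = (α₁ + 2α₂)·DIC
At pH 8.24: [H⁺]/K1 = 10^-2.26 = 0.0054954, K2/[H⁺] = 10^-0.81 = 0.15488
α₁ = 1/(1 + 0.0054954 + 0.15488) = 1/1.1604 = 0.8618; α₂ = α₁·K2/[H⁺] = 0.1335
α₁ + 2α₂ = 1.1287
CA = 1.1287 × 2.09 = 2.36 mmol/kg

CA = 2.36 mmol/kg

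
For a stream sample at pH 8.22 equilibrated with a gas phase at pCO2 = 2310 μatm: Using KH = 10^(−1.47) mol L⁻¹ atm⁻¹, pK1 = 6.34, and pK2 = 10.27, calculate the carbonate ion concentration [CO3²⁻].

[CO3²⁻] = 0.0529 mmol/L

[CO2*] = KH · pCO2 = 10^(−1.47) × 2310×10^-6 = 7.827×10^-5 mol/L
α₀ = 1/(1 + K1/[H⁺] + K1K2/[H⁺]²) = 1/(1 + 10^+1.88 + 10^-0.17) = 0.01290
DIC = [CO2*]/α₀ = 7.827×10^-5 / 0.01290 = 6.069 mmol/L
[CO3²⁻] = α₂·DIC; α₂ = 0.008720, so [CO3²⁻] = 0.008720 × 6.069 = 0.0529 mmol/L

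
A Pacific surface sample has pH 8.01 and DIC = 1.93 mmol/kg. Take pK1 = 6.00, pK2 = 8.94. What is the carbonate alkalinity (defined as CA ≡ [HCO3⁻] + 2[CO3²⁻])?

CA = [HCO3⁻] + 2[CO3²⁻] = (α₁ + 2α₂)·DIC
At pH 8.01: [H⁺]/K1 = 10^-2.01 = 0.0097724, K2/[H⁺] = 10^-0.93 = 0.11749
α₁ = 1/(1 + 0.0097724 + 0.11749) = 1/1.1273 = 0.8871; α₂ = α₁·K2/[H⁺] = 0.1042
α₁ + 2α₂ = 1.0956
CA = 1.0956 × 1.93 = 2.11 mmol/kg

CA = 2.11 mmol/kg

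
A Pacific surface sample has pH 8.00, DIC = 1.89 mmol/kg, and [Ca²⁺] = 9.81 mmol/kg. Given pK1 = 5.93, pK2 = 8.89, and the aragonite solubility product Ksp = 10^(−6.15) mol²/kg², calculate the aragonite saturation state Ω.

α₂ = 1 / (1 + [H⁺]/K2 + [H⁺]²/(K1K2)) = 1 / (1 + 10^+0.89 + 10^-1.18)
   = 1 / (1 + 7.7625 + 0.066069) = 1/8.8285 = 0.1133
[CO3²⁻] = α₂ × DIC = 0.1133 × 1.89 = 0.2141 mmol/kg
Ksp = 10^(−6.15) = 7.079×10^-7
Ω = [Ca²⁺][CO3²⁻]/Ksp = (9.81×10^-3)(2.141×10^-4) / 7.079×10^-7 = 2.97

Ω = 2.97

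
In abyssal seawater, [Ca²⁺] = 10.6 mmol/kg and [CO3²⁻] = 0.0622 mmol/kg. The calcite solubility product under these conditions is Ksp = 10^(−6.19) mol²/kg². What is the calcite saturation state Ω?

Ω = 1.02

Ksp = 10^(−6.19) = 6.457×10^-7
Ω = [Ca²⁺][CO3²⁻]/Ksp = (10.6×10^-3)(0.0622×10^-3) / 6.457×10^-7 = 1.02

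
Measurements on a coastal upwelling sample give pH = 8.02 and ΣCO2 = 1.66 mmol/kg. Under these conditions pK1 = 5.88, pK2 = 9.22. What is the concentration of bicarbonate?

[HCO3⁻] = 1.55 mmol/kg

α₁ = 1 / (1 + [H⁺]/K1 + K2/[H⁺]) = 1 / (1 + 10^-2.14 + 10^-1.20)
   = 1 / (1 + 0.0072444 + 0.063096) = 1/1.0703 = 0.9343
[HCO3⁻] = α₁ × DIC = 0.9343 × 1.66 = 1.55 mmol/kg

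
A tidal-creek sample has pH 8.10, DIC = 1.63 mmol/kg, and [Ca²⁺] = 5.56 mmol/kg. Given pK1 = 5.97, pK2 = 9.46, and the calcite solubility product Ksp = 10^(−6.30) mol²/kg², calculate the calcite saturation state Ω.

Ω = 0.751

α₂ = 1 / (1 + [H⁺]/K2 + [H⁺]²/(K1K2)) = 1 / (1 + 10^+1.36 + 10^-0.77)
   = 1 / (1 + 22.909 + 0.16982) = 1/24.079 = 0.04153
[CO3²⁻] = α₂ × DIC = 0.04153 × 1.63 = 0.06770 mmol/kg
Ksp = 10^(−6.30) = 5.012×10^-7
Ω = [Ca²⁺][CO3²⁻]/Ksp = (5.56×10^-3)(6.770×10^-5) / 5.012×10^-7 = 0.751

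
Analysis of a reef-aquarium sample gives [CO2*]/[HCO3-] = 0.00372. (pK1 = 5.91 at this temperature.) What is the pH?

pH = 8.34

From K1 = [H⁺][HCO3-]/[CO2*]:  pH = pK1 − log₁₀([CO2*]/[HCO3-])
log₁₀(0.00372) = -2.429
pH = 5.91 − (-2.429) = 8.34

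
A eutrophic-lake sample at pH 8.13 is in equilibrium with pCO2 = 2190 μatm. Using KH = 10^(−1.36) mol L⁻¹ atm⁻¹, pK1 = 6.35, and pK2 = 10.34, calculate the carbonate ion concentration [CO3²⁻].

[CO3²⁻] = 0.0355 mmol/L

[CO2*] = KH · pCO2 = 10^(−1.36) × 2190×10^-6 = 9.560×10^-5 mol/L
α₀ = 1/(1 + K1/[H⁺] + K1K2/[H⁺]²) = 1/(1 + 10^+1.78 + 10^-0.43) = 0.01623
DIC = [CO2*]/α₀ = 9.560×10^-5 / 0.01623 = 5.891 mmol/L
[CO3²⁻] = α₂·DIC; α₂ = 0.006029, so [CO3²⁻] = 0.006029 × 5.891 = 0.0355 mmol/L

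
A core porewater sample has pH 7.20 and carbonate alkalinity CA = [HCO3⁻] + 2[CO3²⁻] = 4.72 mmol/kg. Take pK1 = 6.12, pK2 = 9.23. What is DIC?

DIC = 5.06 mmol/kg

CA = [HCO3⁻] + 2[CO3²⁻] = (α₁ + 2α₂)·DIC
At pH 7.20: [H⁺]/K1 = 10^-1.08 = 0.083176, K2/[H⁺] = 10^-2.03 = 0.0093325
α₁ = 1/(1 + 0.083176 + 0.0093325) = 1/1.0925 = 0.9153; α₂ = α₁·K2/[H⁺] = 0.008542
α₁ + 2α₂ = 0.9324
DIC = CA / (α₁ + 2α₂) = 4.72 / 0.9324 = 5.06 mmol/kg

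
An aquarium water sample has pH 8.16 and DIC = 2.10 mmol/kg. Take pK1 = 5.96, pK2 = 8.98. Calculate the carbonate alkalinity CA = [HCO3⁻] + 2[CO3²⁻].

CA = 2.36 mmol/kg

CA = [HCO3⁻] + 2[CO3²⁻] = (α₁ + 2α₂)·DIC
At pH 8.16: [H⁺]/K1 = 10^-2.20 = 0.0063096, K2/[H⁺] = 10^-0.82 = 0.15136
α₁ = 1/(1 + 0.0063096 + 0.15136) = 1/1.1577 = 0.8638; α₂ = α₁·K2/[H⁺] = 0.1307
α₁ + 2α₂ = 1.1253
CA = 1.1253 × 2.10 = 2.36 mmol/kg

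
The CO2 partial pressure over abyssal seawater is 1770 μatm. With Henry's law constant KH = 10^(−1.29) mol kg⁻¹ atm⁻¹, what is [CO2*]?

KH = 10^(−1.29) = 5.129×10^-2 mol kg⁻¹ atm⁻¹
[CO2*] = KH · pCO2 = 5.129×10^-2 × 1770×10^-6 atm = 9.08×10^-5 mol/kg

[CO2*] = 90.8 μmol/kg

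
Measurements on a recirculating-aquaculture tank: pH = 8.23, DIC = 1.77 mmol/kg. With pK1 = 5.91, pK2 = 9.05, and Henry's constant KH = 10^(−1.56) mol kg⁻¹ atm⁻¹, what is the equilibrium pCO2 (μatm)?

pCO2 = 266 μatm

α₀ = 1 / (1 + K1/[H⁺] + K1K2/[H⁺]²) = 1 / (1 + 10^+2.32 + 10^+1.50)
   = 1 / (1 + 208.93 + 31.623) = 1/241.55 = 0.004140
[CO2*] = α₀ × DIC = 0.004140 × 1.77 = 0.007328 mmol/kg = 7.328 μmol/kg
pCO2 = [CO2*]/KH = 7.328×10^-6 / 2.754×10^-2 = 266 μatm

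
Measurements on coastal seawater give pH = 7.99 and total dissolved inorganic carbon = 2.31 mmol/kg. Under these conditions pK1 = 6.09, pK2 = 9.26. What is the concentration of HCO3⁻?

α₁ = 1 / (1 + [H⁺]/K1 + K2/[H⁺]) = 1 / (1 + 10^-1.90 + 10^-1.27)
   = 1 / (1 + 0.012589 + 0.053703) = 1/1.0663 = 0.9378
[HCO3⁻] = α₁ × DIC = 0.9378 × 2.31 = 2.17 mmol/kg

[HCO3⁻] = 2.17 mmol/kg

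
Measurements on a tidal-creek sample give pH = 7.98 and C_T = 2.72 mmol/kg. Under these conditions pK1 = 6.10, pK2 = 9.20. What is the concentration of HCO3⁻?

[HCO3⁻] = 2.53 mmol/kg

α₁ = 1 / (1 + [H⁺]/K1 + K2/[H⁺]) = 1 / (1 + 10^-1.88 + 10^-1.22)
   = 1 / (1 + 0.013183 + 0.060256) = 1/1.0734 = 0.9316
[HCO3⁻] = α₁ × DIC = 0.9316 × 2.72 = 2.53 mmol/kg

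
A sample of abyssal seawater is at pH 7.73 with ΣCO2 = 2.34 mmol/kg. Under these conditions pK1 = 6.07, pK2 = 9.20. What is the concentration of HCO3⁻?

[HCO3⁻] = 2.22 mmol/kg

α₁ = 1 / (1 + [H⁺]/K1 + K2/[H⁺]) = 1 / (1 + 10^-1.66 + 10^-1.47)
   = 1 / (1 + 0.021878 + 0.033884) = 1/1.0558 = 0.9472
[HCO3⁻] = α₁ × DIC = 0.9472 × 2.34 = 2.22 mmol/kg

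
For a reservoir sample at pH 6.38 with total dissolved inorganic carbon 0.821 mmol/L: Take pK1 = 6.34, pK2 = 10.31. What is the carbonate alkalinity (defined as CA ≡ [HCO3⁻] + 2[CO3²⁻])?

CA = [HCO3⁻] + 2[CO3²⁻] = (α₁ + 2α₂)·DIC
At pH 6.38: [H⁺]/K1 = 10^-0.04 = 0.91201, K2/[H⁺] = 10^-3.93 = 0.00011749
α₁ = 1/(1 + 0.91201 + 0.00011749) = 1/1.9121 = 0.5230; α₂ = α₁·K2/[H⁺] = 6.144×10^-5
α₁ + 2α₂ = 0.5231
CA = 0.5231 × 0.821 = 0.429 mmol/L

CA = 0.429 mmol/L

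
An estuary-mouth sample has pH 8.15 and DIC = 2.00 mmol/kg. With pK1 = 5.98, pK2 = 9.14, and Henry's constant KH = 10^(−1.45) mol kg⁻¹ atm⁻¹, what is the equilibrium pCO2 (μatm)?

α₀ = 1 / (1 + K1/[H⁺] + K1K2/[H⁺]²) = 1 / (1 + 10^+2.17 + 10^+1.18)
   = 1 / (1 + 147.91 + 15.136) = 1/164.05 = 0.006096
[CO2*] = α₀ × DIC = 0.006096 × 2.00 = 0.01219 mmol/kg = 12.19 μmol/kg
pCO2 = [CO2*]/KH = 1.219×10^-5 / 3.548×10^-2 = 344 μatm

pCO2 = 344 μatm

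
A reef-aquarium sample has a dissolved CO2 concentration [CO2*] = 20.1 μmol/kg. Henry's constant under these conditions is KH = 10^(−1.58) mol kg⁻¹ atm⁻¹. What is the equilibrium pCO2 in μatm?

KH = 10^(−1.58) = 2.630×10^-2 mol kg⁻¹ atm⁻¹
pCO2 = [CO2*]/KH = 20.1×10^-6 / 2.630×10^-2 = 7.64×10^-4 atm = 764 μatm

pCO2 = 764 μatm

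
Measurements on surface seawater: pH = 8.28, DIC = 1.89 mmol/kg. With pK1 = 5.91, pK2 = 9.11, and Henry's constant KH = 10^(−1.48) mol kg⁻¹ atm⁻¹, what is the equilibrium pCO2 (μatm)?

pCO2 = 211 μatm

α₀ = 1 / (1 + K1/[H⁺] + K1K2/[H⁺]²) = 1 / (1 + 10^+2.37 + 10^+1.54)
   = 1 / (1 + 234.42 + 34.674) = 1/270.10 = 0.003702
[CO2*] = α₀ × DIC = 0.003702 × 1.89 = 0.006997 mmol/kg = 6.997 μmol/kg
pCO2 = [CO2*]/KH = 6.997×10^-6 / 3.311×10^-2 = 211 μatm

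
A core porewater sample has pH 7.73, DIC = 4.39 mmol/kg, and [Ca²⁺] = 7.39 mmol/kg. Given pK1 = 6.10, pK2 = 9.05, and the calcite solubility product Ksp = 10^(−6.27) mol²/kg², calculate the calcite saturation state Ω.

α₂ = 1 / (1 + [H⁺]/K2 + [H⁺]²/(K1K2)) = 1 / (1 + 10^+1.32 + 10^-0.31)
   = 1 / (1 + 20.893 + 0.48978) = 1/22.383 = 0.04468
[CO3²⁻] = α₂ × DIC = 0.04468 × 4.39 = 0.1961 mmol/kg
Ksp = 10^(−6.27) = 5.370×10^-7
Ω = [Ca²⁺][CO3²⁻]/Ksp = (7.39×10^-3)(1.961×10^-4) / 5.370×10^-7 = 2.70

Ω = 2.70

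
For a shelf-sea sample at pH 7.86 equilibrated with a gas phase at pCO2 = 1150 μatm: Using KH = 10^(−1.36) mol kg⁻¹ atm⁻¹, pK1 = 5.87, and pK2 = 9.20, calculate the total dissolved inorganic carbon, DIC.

DIC = 5.18 mmol/kg

[CO2*] = KH · pCO2 = 10^(−1.36) × 1150×10^-6 = 5.020×10^-5 mol/kg
α₀ = 1/(1 + K1/[H⁺] + K1K2/[H⁺]²) = 1/(1 + 10^+1.99 + 10^+0.65) = 0.009691
DIC = [CO2*]/α₀ = 5.020×10^-5 / 0.009691 = 5.18 mmol/kg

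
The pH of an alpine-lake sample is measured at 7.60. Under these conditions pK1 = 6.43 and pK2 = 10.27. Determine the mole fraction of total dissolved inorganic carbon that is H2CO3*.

α₀ = 0.0632

α₀ = 1 / (1 + K1/[H⁺] + K1K2/[H⁺]²) = 1 / (1 + 10^+1.17 + 10^-1.50)
   = 1 / (1 + 14.791 + 0.031623) = 1/15.823 = 0.06320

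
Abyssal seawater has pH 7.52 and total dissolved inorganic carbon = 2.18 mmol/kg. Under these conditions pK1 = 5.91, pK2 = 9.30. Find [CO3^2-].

[CO3²⁻] = 0.0347 mmol/kg

α₂ = 1 / (1 + [H⁺]/K2 + [H⁺]²/(K1K2)) = 1 / (1 + 10^+1.78 + 10^+0.17)
   = 1 / (1 + 60.256 + 1.4791) = 1/62.735 = 0.01594
[CO3²⁻] = α₂ × DIC = 0.01594 × 2.18 = 0.0347 mmol/kg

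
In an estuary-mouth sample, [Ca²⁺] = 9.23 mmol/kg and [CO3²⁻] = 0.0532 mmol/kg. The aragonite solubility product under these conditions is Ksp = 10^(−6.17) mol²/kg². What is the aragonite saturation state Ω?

Ksp = 10^(−6.17) = 6.761×10^-7
Ω = [Ca²⁺][CO3²⁻]/Ksp = (9.23×10^-3)(0.0532×10^-3) / 6.761×10^-7 = 0.726

Ω = 0.726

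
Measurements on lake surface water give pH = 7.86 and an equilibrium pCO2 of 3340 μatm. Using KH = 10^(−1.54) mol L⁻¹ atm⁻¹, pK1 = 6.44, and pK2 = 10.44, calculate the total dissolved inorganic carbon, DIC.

[CO2*] = KH · pCO2 = 10^(−1.54) × 3340×10^-6 = 9.633×10^-5 mol/L
α₀ = 1/(1 + K1/[H⁺] + K1K2/[H⁺]²) = 1/(1 + 10^+1.42 + 10^-1.16) = 0.03653
DIC = [CO2*]/α₀ = 9.633×10^-5 / 0.03653 = 2.64 mmol/L

DIC = 2.64 mmol/L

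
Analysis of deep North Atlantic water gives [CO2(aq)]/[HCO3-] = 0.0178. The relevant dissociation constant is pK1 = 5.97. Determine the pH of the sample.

pH = 7.72

From K1 = [H⁺][HCO3-]/[CO2(aq)]:  pH = pK1 − log₁₀([CO2(aq)]/[HCO3-])
log₁₀(0.0178) = -1.750
pH = 5.97 − (-1.750) = 7.72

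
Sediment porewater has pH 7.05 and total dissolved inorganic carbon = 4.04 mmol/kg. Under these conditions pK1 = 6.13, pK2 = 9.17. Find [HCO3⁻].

[HCO3⁻] = 3.58 mmol/kg

α₁ = 1 / (1 + [H⁺]/K1 + K2/[H⁺]) = 1 / (1 + 10^-0.92 + 10^-2.12)
   = 1 / (1 + 0.12023 + 0.0075858) = 1/1.1278 = 0.8867
[HCO3⁻] = α₁ × DIC = 0.8867 × 4.04 = 3.58 mmol/kg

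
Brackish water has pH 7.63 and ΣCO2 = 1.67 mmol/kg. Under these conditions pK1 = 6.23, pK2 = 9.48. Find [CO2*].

α₀ = 1 / (1 + K1/[H⁺] + K1K2/[H⁺]²) = 1 / (1 + 10^+1.40 + 10^-0.45)
   = 1 / (1 + 25.119 + 0.35481) = 1/26.474 = 0.03777
[CO2*] = α₀ × DIC = 0.03777 × 1.67 = 0.0631 mmol/kg

[CO2*] = 0.0631 mmol/kg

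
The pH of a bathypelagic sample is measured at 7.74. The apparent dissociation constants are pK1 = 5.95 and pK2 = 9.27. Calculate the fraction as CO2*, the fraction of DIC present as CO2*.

α₀ = 0.0155

α₀ = 1 / (1 + K1/[H⁺] + K1K2/[H⁺]²) = 1 / (1 + 10^+1.79 + 10^+0.26)
   = 1 / (1 + 61.660 + 1.8197) = 1/64.479 = 0.01551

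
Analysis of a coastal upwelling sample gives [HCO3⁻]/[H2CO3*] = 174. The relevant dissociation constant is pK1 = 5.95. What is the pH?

From K1 = [H⁺][HCO3⁻]/[H2CO3*]:  pH = pK1 + log₁₀([HCO3⁻]/[H2CO3*])
log₁₀(174) = +2.241
pH = 5.95 + (+2.241) = 8.19

pH = 8.19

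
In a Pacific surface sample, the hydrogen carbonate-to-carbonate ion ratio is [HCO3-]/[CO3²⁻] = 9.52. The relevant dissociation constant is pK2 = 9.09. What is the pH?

pH = 8.11

From K2 = [H⁺][CO3²⁻]/[HCO3-]:  pH = pK2 − log₁₀([HCO3-]/[CO3²⁻])
log₁₀(9.52) = +0.979
pH = 9.09 − (+0.979) = 8.11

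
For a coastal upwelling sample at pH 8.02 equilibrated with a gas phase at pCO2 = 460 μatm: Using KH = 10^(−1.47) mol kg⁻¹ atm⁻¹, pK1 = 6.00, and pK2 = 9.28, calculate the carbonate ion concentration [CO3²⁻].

[CO3²⁻] = 0.0897 mmol/kg

[CO2*] = KH · pCO2 = 10^(−1.47) × 460×10^-6 = 1.559×10^-5 mol/kg
α₀ = 1/(1 + K1/[H⁺] + K1K2/[H⁺]²) = 1/(1 + 10^+2.02 + 10^+0.76) = 0.008971
DIC = [CO2*]/α₀ = 1.559×10^-5 / 0.008971 = 1.737 mmol/kg
[CO3²⁻] = α₂·DIC; α₂ = 0.05162, so [CO3²⁻] = 0.05162 × 1.737 = 0.0897 mmol/kg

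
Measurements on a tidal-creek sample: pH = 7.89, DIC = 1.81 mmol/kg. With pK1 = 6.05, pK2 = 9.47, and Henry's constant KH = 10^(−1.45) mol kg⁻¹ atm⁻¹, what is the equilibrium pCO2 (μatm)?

α₀ = 1 / (1 + K1/[H⁺] + K1K2/[H⁺]²) = 1 / (1 + 10^+1.84 + 10^+0.26)
   = 1 / (1 + 69.183 + 1.8197) = 1/72.003 = 0.01389
[CO2*] = α₀ × DIC = 0.01389 × 1.81 = 0.02514 mmol/kg
pCO2 = [CO2*]/KH = 2.514×10^-5 / 3.548×10^-2 = 708 μatm

pCO2 = 708 μatm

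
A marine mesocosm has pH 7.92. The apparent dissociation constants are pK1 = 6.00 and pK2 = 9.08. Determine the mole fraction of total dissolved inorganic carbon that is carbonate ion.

α₂ = 0.0640

α₂ = 1 / (1 + [H⁺]/K2 + [H⁺]²/(K1K2)) = 1 / (1 + 10^+1.16 + 10^-0.76)
   = 1 / (1 + 14.454 + 0.17378) = 1/15.628 = 0.06399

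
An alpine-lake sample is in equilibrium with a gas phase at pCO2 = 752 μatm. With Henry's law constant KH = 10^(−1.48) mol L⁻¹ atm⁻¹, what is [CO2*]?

[CO2*] = 24.9 μmol/L

KH = 10^(−1.48) = 3.311×10^-2 mol L⁻¹ atm⁻¹
[CO2*] = KH · pCO2 = 3.311×10^-2 × 752×10^-6 atm = 2.49×10^-5 mol/L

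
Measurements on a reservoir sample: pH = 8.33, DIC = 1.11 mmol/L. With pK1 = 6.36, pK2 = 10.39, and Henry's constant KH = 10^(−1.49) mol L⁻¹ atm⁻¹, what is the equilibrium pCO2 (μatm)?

α₀ = 1 / (1 + K1/[H⁺] + K1K2/[H⁺]²) = 1 / (1 + 10^+1.97 + 10^-0.09)
   = 1 / (1 + 93.325 + 0.81283) = 1/95.138 = 0.01051
[CO2*] = α₀ × DIC = 0.01051 × 1.11 = 0.01167 mmol/L = 11.67 μmol/L
pCO2 = [CO2*]/KH = 1.167×10^-5 / 3.236×10^-2 = 361 μatm

pCO2 = 361 μatm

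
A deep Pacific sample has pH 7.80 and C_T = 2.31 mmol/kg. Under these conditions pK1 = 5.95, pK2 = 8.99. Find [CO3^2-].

α₂ = 1 / (1 + [H⁺]/K2 + [H⁺]²/(K1K2)) = 1 / (1 + 10^+1.19 + 10^-0.66)
   = 1 / (1 + 15.488 + 0.21878) = 1/16.707 = 0.05986
[CO3²⁻] = α₂ × DIC = 0.05986 × 2.31 = 0.138 mmol/kg

[CO3²⁻] = 0.138 mmol/kg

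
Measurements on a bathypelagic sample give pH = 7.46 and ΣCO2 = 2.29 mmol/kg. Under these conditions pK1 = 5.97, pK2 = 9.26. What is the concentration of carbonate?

α₂ = 1 / (1 + [H⁺]/K2 + [H⁺]²/(K1K2)) = 1 / (1 + 10^+1.80 + 10^+0.31)
   = 1 / (1 + 63.096 + 2.0417) = 1/66.137 = 0.01512
[CO3²⁻] = α₂ × DIC = 0.01512 × 2.29 = 0.0346 mmol/kg

[CO3²⁻] = 0.0346 mmol/kg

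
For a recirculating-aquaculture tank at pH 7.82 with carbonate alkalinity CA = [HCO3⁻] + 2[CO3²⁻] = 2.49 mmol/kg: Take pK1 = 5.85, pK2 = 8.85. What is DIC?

DIC = 2.32 mmol/kg

CA = [HCO3⁻] + 2[CO3²⁻] = (α₁ + 2α₂)·DIC
At pH 7.82: [H⁺]/K1 = 10^-1.97 = 0.010715, K2/[H⁺] = 10^-1.03 = 0.093325
α₁ = 1/(1 + 0.010715 + 0.093325) = 1/1.1040 = 0.9058; α₂ = α₁·K2/[H⁺] = 0.08453
α₁ + 2α₂ = 1.0748
DIC = CA / (α₁ + 2α₂) = 2.49 / 1.0748 = 2.32 mmol/kg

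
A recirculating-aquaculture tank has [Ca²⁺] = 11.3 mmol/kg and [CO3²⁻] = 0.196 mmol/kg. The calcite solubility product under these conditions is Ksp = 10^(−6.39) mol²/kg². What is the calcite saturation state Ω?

Ksp = 10^(−6.39) = 4.074×10^-7
Ω = [Ca²⁺][CO3²⁻]/Ksp = (11.3×10^-3)(0.196×10^-3) / 4.074×10^-7 = 5.44

Ω = 5.44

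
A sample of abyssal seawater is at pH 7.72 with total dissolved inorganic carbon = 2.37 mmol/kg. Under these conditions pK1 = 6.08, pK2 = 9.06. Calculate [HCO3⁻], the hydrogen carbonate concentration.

[HCO3⁻] = 2.22 mmol/kg

α₁ = 1 / (1 + [H⁺]/K1 + K2/[H⁺]) = 1 / (1 + 10^-1.64 + 10^-1.34)
   = 1 / (1 + 0.022909 + 0.045709) = 1/1.0686 = 0.9358
[HCO3⁻] = α₁ × DIC = 0.9358 × 2.37 = 2.22 mmol/kg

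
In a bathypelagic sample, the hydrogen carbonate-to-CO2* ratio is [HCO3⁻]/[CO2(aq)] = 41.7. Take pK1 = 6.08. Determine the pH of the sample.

pH = 7.70

From K1 = [H⁺][HCO3⁻]/[CO2(aq)]:  pH = pK1 + log₁₀([HCO3⁻]/[CO2(aq)])
log₁₀(41.7) = +1.620
pH = 6.08 + (+1.620) = 7.70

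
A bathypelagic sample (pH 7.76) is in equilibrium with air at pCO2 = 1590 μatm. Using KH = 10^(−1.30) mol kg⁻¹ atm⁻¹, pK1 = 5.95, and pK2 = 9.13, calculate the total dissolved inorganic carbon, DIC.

DIC = 5.44 mmol/kg

[CO2*] = KH · pCO2 = 10^(−1.30) × 1590×10^-6 = 7.969×10^-5 mol/kg
α₀ = 1/(1 + K1/[H⁺] + K1K2/[H⁺]²) = 1/(1 + 10^+1.81 + 10^+0.44) = 0.01464
DIC = [CO2*]/α₀ = 7.969×10^-5 / 0.01464 = 5.44 mmol/kg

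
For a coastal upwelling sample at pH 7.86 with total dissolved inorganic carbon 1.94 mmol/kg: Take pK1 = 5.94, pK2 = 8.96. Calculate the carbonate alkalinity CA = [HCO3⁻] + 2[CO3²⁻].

CA = 2.06 mmol/kg

CA = [HCO3⁻] + 2[CO3²⁻] = (α₁ + 2α₂)·DIC
At pH 7.86: [H⁺]/K1 = 10^-1.92 = 0.012023, K2/[H⁺] = 10^-1.10 = 0.079433
α₁ = 1/(1 + 0.012023 + 0.079433) = 1/1.0915 = 0.9162; α₂ = α₁·K2/[H⁺] = 0.07278
α₁ + 2α₂ = 1.0618
CA = 1.0618 × 1.94 = 2.06 mmol/kg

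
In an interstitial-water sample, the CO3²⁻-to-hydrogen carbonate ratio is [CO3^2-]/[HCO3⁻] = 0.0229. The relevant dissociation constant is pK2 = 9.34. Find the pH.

From K2 = [H⁺][CO3^2-]/[HCO3⁻]:  pH = pK2 + log₁₀([CO3^2-]/[HCO3⁻])
log₁₀(0.0229) = -1.640
pH = 9.34 + (-1.640) = 7.70

pH = 7.70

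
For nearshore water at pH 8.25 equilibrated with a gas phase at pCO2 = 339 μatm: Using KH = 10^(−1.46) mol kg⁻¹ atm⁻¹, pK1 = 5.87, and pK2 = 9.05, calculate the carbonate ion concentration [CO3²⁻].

[CO3²⁻] = 0.447 mmol/kg

[CO2*] = KH · pCO2 = 10^(−1.46) × 339×10^-6 = 1.175×10^-5 mol/kg
α₀ = 1/(1 + K1/[H⁺] + K1K2/[H⁺]²) = 1/(1 + 10^+2.38 + 10^+1.58) = 0.003585
DIC = [CO2*]/α₀ = 1.175×10^-5 / 0.003585 = 3.278 mmol/kg
[CO3²⁻] = α₂·DIC; α₂ = 0.1363, so [CO3²⁻] = 0.1363 × 3.278 = 0.447 mmol/kg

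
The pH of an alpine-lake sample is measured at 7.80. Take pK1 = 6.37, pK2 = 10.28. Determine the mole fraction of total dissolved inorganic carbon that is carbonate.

α₂ = 0.00318

α₂ = 1 / (1 + [H⁺]/K2 + [H⁺]²/(K1K2)) = 1 / (1 + 10^+2.48 + 10^+1.05)
   = 1 / (1 + 302.00 + 11.220) = 1/314.22 = 0.003183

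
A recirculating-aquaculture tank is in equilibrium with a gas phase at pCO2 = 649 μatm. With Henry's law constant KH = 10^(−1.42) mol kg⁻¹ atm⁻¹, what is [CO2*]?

[CO2*] = 24.7 μmol/kg

KH = 10^(−1.42) = 3.802×10^-2 mol kg⁻¹ atm⁻¹
[CO2*] = KH · pCO2 = 3.802×10^-2 × 649×10^-6 atm = 2.47×10^-5 mol/kg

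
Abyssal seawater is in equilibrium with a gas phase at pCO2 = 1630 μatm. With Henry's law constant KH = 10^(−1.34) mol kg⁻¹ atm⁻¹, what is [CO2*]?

[CO2*] = 74.5 μmol/kg

KH = 10^(−1.34) = 4.571×10^-2 mol kg⁻¹ atm⁻¹
[CO2*] = KH · pCO2 = 4.571×10^-2 × 1630×10^-6 atm = 7.45×10^-5 mol/kg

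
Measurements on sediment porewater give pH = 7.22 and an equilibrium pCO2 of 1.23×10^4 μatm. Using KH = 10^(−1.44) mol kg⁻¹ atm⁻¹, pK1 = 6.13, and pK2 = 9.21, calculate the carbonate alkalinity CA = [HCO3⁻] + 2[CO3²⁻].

CA = 5.61 mmol/kg

[CO2*] = KH · pCO2 = 10^(−1.44) × 1.23×10^4×10^-6 = 4.466×10^-4 mol/kg
α₀ = 1/(1 + K1/[H⁺] + K1K2/[H⁺]²) = 1/(1 + 10^+1.09 + 10^-0.90) = 0.07447
DIC = [CO2*]/α₀ = 4.466×10^-4 / 0.07447 = 5.997 mmol/kg
CA = (α₁ + 2α₂)·DIC = (0.9162 + 2×0.009375) × 5.997 = 5.61 mmol/kg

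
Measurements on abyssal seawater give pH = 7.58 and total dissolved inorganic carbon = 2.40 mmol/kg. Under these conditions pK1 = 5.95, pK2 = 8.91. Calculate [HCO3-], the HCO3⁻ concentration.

α₁ = 1 / (1 + [H⁺]/K1 + K2/[H⁺]) = 1 / (1 + 10^-1.63 + 10^-1.33)
   = 1 / (1 + 0.023442 + 0.046774) = 1/1.0702 = 0.9344
[HCO3⁻] = α₁ × DIC = 0.9344 × 2.40 = 2.24 mmol/kg

[HCO3⁻] = 2.24 mmol/kg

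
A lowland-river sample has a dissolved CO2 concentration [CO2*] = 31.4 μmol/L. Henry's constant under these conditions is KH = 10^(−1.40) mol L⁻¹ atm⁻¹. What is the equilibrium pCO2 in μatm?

pCO2 = 789 μatm

KH = 10^(−1.40) = 3.981×10^-2 mol L⁻¹ atm⁻¹
pCO2 = [CO2*]/KH = 31.4×10^-6 / 3.981×10^-2 = 7.89×10^-4 atm = 789 μatm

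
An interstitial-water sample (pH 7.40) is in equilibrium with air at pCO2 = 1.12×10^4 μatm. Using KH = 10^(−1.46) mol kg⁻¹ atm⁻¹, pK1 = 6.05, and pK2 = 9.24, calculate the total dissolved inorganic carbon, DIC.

[CO2*] = KH · pCO2 = 10^(−1.46) × 1.12×10^4×10^-6 = 3.883×10^-4 mol/kg
α₀ = 1/(1 + K1/[H⁺] + K1K2/[H⁺]²) = 1/(1 + 10^+1.35 + 10^-0.49) = 0.04217
DIC = [CO2*]/α₀ = 3.883×10^-4 / 0.04217 = 9.21 mmol/kg

DIC = 9.21 mmol/kg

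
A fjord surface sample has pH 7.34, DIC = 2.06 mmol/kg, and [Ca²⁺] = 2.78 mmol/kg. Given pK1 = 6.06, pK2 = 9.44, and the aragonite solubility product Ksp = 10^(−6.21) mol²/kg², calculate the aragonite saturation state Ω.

Ω = 0.0696

α₂ = 1 / (1 + [H⁺]/K2 + [H⁺]²/(K1K2)) = 1 / (1 + 10^+2.10 + 10^+0.82)
   = 1 / (1 + 125.89 + 6.6069) = 1/133.50 = 0.007491
[CO3²⁻] = α₂ × DIC = 0.007491 × 2.06 = 0.01543 mmol/kg = 15.43 μmol/kg
Ksp = 10^(−6.21) = 6.166×10^-7
Ω = [Ca²⁺][CO3²⁻]/Ksp = (2.78×10^-3)(1.543×10^-5) / 6.166×10^-7 = 0.0696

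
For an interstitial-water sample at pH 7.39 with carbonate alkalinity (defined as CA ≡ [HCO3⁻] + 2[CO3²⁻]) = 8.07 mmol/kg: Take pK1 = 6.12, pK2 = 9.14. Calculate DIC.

CA = [HCO3⁻] + 2[CO3²⁻] = (α₁ + 2α₂)·DIC
At pH 7.39: [H⁺]/K1 = 10^-1.27 = 0.053703, K2/[H⁺] = 10^-1.75 = 0.017783
α₁ = 1/(1 + 0.053703 + 0.017783) = 1/1.0715 = 0.9333; α₂ = α₁·K2/[H⁺] = 0.01660
α₁ + 2α₂ = 0.9665
DIC = CA / (α₁ + 2α₂) = 8.07 / 0.9665 = 8.35 mmol/kg

DIC = 8.35 mmol/kg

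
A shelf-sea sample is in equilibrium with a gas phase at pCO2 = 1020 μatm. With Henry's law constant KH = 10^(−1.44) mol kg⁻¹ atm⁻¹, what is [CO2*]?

KH = 10^(−1.44) = 3.631×10^-2 mol kg⁻¹ atm⁻¹
[CO2*] = KH · pCO2 = 3.631×10^-2 × 1020×10^-6 atm = 3.70×10^-5 mol/kg

[CO2*] = 37.0 μmol/kg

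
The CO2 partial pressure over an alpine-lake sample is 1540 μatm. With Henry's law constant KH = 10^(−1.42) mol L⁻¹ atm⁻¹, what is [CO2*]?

KH = 10^(−1.42) = 3.802×10^-2 mol L⁻¹ atm⁻¹
[CO2*] = KH · pCO2 = 3.802×10^-2 × 1540×10^-6 atm = 5.85×10^-5 mol/L

[CO2*] = 58.5 μmol/L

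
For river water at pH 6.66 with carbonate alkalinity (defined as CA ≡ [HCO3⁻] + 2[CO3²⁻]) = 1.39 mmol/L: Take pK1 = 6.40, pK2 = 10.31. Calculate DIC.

DIC = 2.15 mmol/L

CA = [HCO3⁻] + 2[CO3²⁻] = (α₁ + 2α₂)·DIC
At pH 6.66: [H⁺]/K1 = 10^-0.26 = 0.54954, K2/[H⁺] = 10^-3.65 = 0.00022387
α₁ = 1/(1 + 0.54954 + 0.00022387) = 1/1.5498 = 0.6453; α₂ = α₁·K2/[H⁺] = 0.0001445
α₁ + 2α₂ = 0.6455
DIC = CA / (α₁ + 2α₂) = 1.39 / 0.6455 = 2.15 mmol/L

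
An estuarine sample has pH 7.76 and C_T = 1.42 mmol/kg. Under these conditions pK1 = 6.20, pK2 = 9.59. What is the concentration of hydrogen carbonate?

[HCO3⁻] = 1.36 mmol/kg

α₁ = 1 / (1 + [H⁺]/K1 + K2/[H⁺]) = 1 / (1 + 10^-1.56 + 10^-1.83)
   = 1 / (1 + 0.027542 + 0.014791) = 1/1.0423 = 0.9594
[HCO3⁻] = α₁ × DIC = 0.9594 × 1.42 = 1.36 mmol/kg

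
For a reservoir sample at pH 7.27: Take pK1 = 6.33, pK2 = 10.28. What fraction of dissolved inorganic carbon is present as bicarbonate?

α₁ = 1 / (1 + [H⁺]/K1 + K2/[H⁺]) = 1 / (1 + 10^-0.94 + 10^-3.01)
   = 1 / (1 + 0.11482 + 0.00097724) = 1/1.1158 = 0.8962

α₁ = 0.896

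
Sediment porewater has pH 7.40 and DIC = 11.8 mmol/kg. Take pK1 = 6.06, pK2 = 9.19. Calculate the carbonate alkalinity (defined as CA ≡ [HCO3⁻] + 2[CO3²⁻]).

CA = 11.5 mmol/kg

CA = [HCO3⁻] + 2[CO3²⁻] = (α₁ + 2α₂)·DIC
At pH 7.40: [H⁺]/K1 = 10^-1.34 = 0.045709, K2/[H⁺] = 10^-1.79 = 0.016218
α₁ = 1/(1 + 0.045709 + 0.016218) = 1/1.0619 = 0.9417; α₂ = α₁·K2/[H⁺] = 0.01527
α₁ + 2α₂ = 0.9722
CA = 0.9722 × 11.8 = 11.5 mmol/kg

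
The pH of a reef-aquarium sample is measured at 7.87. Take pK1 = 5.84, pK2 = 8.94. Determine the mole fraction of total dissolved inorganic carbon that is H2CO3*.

α₀ = 1 / (1 + K1/[H⁺] + K1K2/[H⁺]²) = 1 / (1 + 10^+2.03 + 10^+0.96)
   = 1 / (1 + 107.15 + 9.1201) = 1/117.27 = 0.008527

α₀ = 0.00853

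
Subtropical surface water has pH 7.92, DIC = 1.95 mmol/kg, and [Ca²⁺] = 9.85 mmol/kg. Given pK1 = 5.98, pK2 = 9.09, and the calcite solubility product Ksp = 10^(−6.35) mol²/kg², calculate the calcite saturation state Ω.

Ω = 2.69

α₂ = 1 / (1 + [H⁺]/K2 + [H⁺]²/(K1K2)) = 1 / (1 + 10^+1.17 + 10^-0.77)
   = 1 / (1 + 14.791 + 0.16982) = 1/15.961 = 0.06265
[CO3²⁻] = α₂ × DIC = 0.06265 × 1.95 = 0.1222 mmol/kg
Ksp = 10^(−6.35) = 4.467×10^-7
Ω = [Ca²⁺][CO3²⁻]/Ksp = (9.85×10^-3)(1.222×10^-4) / 4.467×10^-7 = 2.69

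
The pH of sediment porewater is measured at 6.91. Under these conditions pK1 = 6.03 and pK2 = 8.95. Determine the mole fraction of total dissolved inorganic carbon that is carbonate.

α₂ = 1 / (1 + [H⁺]/K2 + [H⁺]²/(K1K2)) = 1 / (1 + 10^+2.04 + 10^+1.16)
   = 1 / (1 + 109.65 + 14.454) = 1/125.10 = 0.007993

α₂ = 0.00799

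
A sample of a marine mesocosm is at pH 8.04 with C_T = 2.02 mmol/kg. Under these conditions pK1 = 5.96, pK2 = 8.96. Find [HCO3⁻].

[HCO3⁻] = 1.79 mmol/kg

α₁ = 1 / (1 + [H⁺]/K1 + K2/[H⁺]) = 1 / (1 + 10^-2.08 + 10^-0.92)
   = 1 / (1 + 0.0083176 + 0.12023) = 1/1.1285 = 0.8861
[HCO3⁻] = α₁ × DIC = 0.8861 × 2.02 = 1.79 mmol/kg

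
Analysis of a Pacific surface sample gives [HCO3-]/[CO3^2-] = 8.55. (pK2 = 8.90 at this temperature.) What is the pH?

From K2 = [H⁺][CO3^2-]/[HCO3-]:  pH = pK2 − log₁₀([HCO3-]/[CO3^2-])
log₁₀(8.55) = +0.932
pH = 8.90 − (+0.932) = 7.97

pH = 7.97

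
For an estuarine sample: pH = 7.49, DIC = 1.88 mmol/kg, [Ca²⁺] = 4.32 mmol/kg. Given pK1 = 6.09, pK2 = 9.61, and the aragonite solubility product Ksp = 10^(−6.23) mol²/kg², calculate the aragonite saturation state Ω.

α₂ = 1 / (1 + [H⁺]/K2 + [H⁺]²/(K1K2)) = 1 / (1 + 10^+2.12 + 10^+0.72)
   = 1 / (1 + 131.83 + 5.2481) = 1/138.07 = 0.007243
[CO3²⁻] = α₂ × DIC = 0.007243 × 1.88 = 0.01362 mmol/kg = 13.62 μmol/kg
Ksp = 10^(−6.23) = 5.888×10^-7
Ω = [Ca²⁺][CO3²⁻]/Ksp = (4.32×10^-3)(1.362×10^-5) / 5.888×10^-7 = 0.0999

Ω = 0.0999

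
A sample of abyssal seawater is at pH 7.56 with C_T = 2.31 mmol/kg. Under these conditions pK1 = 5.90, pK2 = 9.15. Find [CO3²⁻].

[CO3²⁻] = 0.0567 mmol/kg

α₂ = 1 / (1 + [H⁺]/K2 + [H⁺]²/(K1K2)) = 1 / (1 + 10^+1.59 + 10^-0.07)
   = 1 / (1 + 38.905 + 0.85114) = 1/40.756 = 0.02454
[CO3²⁻] = α₂ × DIC = 0.02454 × 2.31 = 0.0567 mmol/kg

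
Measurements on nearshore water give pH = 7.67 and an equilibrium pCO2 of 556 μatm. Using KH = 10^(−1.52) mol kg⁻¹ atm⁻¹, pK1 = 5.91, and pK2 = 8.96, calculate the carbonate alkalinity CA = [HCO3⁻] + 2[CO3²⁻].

CA = 1.07 mmol/kg

[CO2*] = KH · pCO2 = 10^(−1.52) × 556×10^-6 = 1.679×10^-5 mol/kg
α₀ = 1/(1 + K1/[H⁺] + K1K2/[H⁺]²) = 1/(1 + 10^+1.76 + 10^+0.47) = 0.01626
DIC = [CO2*]/α₀ = 1.679×10^-5 / 0.01626 = 1.033 mmol/kg
CA = (α₁ + 2α₂)·DIC = (0.9357 + 2×0.04799) × 1.033 = 1.07 mmol/kg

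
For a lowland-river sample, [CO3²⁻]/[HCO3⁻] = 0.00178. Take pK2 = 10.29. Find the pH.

From K2 = [H⁺][CO3²⁻]/[HCO3⁻]:  pH = pK2 + log₁₀([CO3²⁻]/[HCO3⁻])
log₁₀(0.00178) = -2.750
pH = 10.29 + (-2.750) = 7.54

pH = 7.54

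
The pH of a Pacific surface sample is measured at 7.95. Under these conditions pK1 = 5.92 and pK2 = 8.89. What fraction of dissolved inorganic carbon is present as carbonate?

α₂ = 0.102

α₂ = 1 / (1 + [H⁺]/K2 + [H⁺]²/(K1K2)) = 1 / (1 + 10^+0.94 + 10^-1.09)
   = 1 / (1 + 8.7096 + 0.081283) = 1/9.7909 = 0.1021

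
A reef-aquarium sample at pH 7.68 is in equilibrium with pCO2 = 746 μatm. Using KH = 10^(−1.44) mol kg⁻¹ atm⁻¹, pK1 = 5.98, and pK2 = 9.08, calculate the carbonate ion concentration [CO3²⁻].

[CO2*] = KH · pCO2 = 10^(−1.44) × 746×10^-6 = 2.709×10^-5 mol/kg
α₀ = 1/(1 + K1/[H⁺] + K1K2/[H⁺]²) = 1/(1 + 10^+1.70 + 10^+0.30) = 0.01883
DIC = [CO2*]/α₀ = 2.709×10^-5 / 0.01883 = 1.439 mmol/kg
[CO3²⁻] = α₂·DIC; α₂ = 0.03757, so [CO3²⁻] = 0.03757 × 1.439 = 0.0540 mmol/kg

[CO3²⁻] = 0.0540 mmol/kg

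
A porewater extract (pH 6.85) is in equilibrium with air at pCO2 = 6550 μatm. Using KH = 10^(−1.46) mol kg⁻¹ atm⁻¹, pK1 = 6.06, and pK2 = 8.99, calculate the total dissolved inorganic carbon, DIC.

[CO2*] = KH · pCO2 = 10^(−1.46) × 6550×10^-6 = 2.271×10^-4 mol/kg
α₀ = 1/(1 + K1/[H⁺] + K1K2/[H⁺]²) = 1/(1 + 10^+0.79 + 10^-1.35) = 0.1387
DIC = [CO2*]/α₀ = 2.271×10^-4 / 0.1387 = 1.64 mmol/kg

DIC = 1.64 mmol/kg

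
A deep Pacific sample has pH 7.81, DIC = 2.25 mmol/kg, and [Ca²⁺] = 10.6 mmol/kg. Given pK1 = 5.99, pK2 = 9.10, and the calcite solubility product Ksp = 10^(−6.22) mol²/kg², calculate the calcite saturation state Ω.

Ω = 1.90

α₂ = 1 / (1 + [H⁺]/K2 + [H⁺]²/(K1K2)) = 1 / (1 + 10^+1.29 + 10^-0.53)
   = 1 / (1 + 19.498 + 0.29512) = 1/20.794 = 0.04809
[CO3²⁻] = α₂ × DIC = 0.04809 × 2.25 = 0.1082 mmol/kg
Ksp = 10^(−6.22) = 6.026×10^-7
Ω = [Ca²⁺][CO3²⁻]/Ksp = (10.6×10^-3)(1.082×10^-4) / 6.026×10^-7 = 1.90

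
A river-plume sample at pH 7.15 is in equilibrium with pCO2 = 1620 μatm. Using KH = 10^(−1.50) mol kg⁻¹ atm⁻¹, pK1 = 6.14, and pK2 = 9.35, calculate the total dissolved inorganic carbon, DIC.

[CO2*] = KH · pCO2 = 10^(−1.50) × 1620×10^-6 = 5.123×10^-5 mol/kg
α₀ = 1/(1 + K1/[H⁺] + K1K2/[H⁺]²) = 1/(1 + 10^+1.01 + 10^-1.19) = 0.08852
DIC = [CO2*]/α₀ = 5.123×10^-5 / 0.08852 = 0.579 mmol/kg

DIC = 0.579 mmol/kg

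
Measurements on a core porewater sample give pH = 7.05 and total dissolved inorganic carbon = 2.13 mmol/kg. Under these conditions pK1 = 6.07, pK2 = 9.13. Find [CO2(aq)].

α₀ = 1 / (1 + K1/[H⁺] + K1K2/[H⁺]²) = 1 / (1 + 10^+0.98 + 10^-1.10)
   = 1 / (1 + 9.5499 + 0.079433) = 1/10.629 = 0.09408
[CO2*] = α₀ × DIC = 0.09408 × 2.13 = 0.200 mmol/kg

[CO2*] = 0.200 mmol/kg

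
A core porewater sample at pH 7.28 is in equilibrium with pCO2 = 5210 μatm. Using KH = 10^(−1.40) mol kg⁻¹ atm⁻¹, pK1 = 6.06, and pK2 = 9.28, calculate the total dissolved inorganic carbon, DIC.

[CO2*] = KH · pCO2 = 10^(−1.40) × 5210×10^-6 = 2.074×10^-4 mol/kg
α₀ = 1/(1 + K1/[H⁺] + K1K2/[H⁺]²) = 1/(1 + 10^+1.22 + 10^-0.78) = 0.05630
DIC = [CO2*]/α₀ = 2.074×10^-4 / 0.05630 = 3.68 mmol/kg

DIC = 3.68 mmol/kg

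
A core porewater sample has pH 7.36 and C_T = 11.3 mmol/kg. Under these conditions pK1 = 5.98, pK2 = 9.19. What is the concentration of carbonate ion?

[CO3²⁻] = 0.158 mmol/kg

α₂ = 1 / (1 + [H⁺]/K2 + [H⁺]²/(K1K2)) = 1 / (1 + 10^+1.83 + 10^+0.45)
   = 1 / (1 + 67.608 + 2.8184) = 1/71.427 = 0.01400
[CO3²⁻] = α₂ × DIC = 0.01400 × 11.3 = 0.158 mmol/kg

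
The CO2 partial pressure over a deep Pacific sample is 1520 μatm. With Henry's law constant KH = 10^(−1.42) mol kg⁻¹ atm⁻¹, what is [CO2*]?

KH = 10^(−1.42) = 3.802×10^-2 mol kg⁻¹ atm⁻¹
[CO2*] = KH · pCO2 = 3.802×10^-2 × 1520×10^-6 atm = 5.78×10^-5 mol/kg

[CO2*] = 57.8 μmol/kg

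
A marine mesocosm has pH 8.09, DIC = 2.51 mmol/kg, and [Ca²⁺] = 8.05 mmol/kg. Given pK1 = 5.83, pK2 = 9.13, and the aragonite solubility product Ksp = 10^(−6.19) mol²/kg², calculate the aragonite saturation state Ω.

α₂ = 1 / (1 + [H⁺]/K2 + [H⁺]²/(K1K2)) = 1 / (1 + 10^+1.04 + 10^-1.22)
   = 1 / (1 + 10.965 + 0.060256) = 1/12.025 = 0.08316
[CO3²⁻] = α₂ × DIC = 0.08316 × 2.51 = 0.2087 mmol/kg
Ksp = 10^(−6.19) = 6.457×10^-7
Ω = [Ca²⁺][CO3²⁻]/Ksp = (8.05×10^-3)(2.087×10^-4) / 6.457×10^-7 = 2.60

Ω = 2.60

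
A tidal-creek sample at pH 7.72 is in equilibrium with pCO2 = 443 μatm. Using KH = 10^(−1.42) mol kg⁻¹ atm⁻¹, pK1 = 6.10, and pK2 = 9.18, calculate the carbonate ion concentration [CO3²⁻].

[CO2*] = KH · pCO2 = 10^(−1.42) × 443×10^-6 = 1.684×10^-5 mol/kg
α₀ = 1/(1 + K1/[H⁺] + K1K2/[H⁺]²) = 1/(1 + 10^+1.62 + 10^+0.16) = 0.02266
DIC = [CO2*]/α₀ = 1.684×10^-5 / 0.02266 = 0.7433 mmol/kg
[CO3²⁻] = α₂·DIC; α₂ = 0.03275, so [CO3²⁻] = 0.03275 × 0.7433 = 0.0243 mmol/kg

[CO3²⁻] = 0.0243 mmol/kg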